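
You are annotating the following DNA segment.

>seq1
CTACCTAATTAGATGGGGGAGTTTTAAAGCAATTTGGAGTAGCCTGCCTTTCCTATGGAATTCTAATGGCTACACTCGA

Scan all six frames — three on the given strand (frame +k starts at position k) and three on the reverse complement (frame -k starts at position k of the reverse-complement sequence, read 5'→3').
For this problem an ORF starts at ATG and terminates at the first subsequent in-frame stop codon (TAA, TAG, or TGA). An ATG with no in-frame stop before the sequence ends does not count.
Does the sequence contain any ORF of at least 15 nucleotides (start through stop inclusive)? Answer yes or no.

Reverse complement (5'→3'): TCGAGTGTAGCCATTAGAATTCCATAGGAAAGGCAGGCTACTCCAAATTGCTTTAAAACTCCCCCATCTAATTAGGTAG
Frame +1: CTA CCT AAT TAG ATG GGG GAG TTT TAA AGC AAT TTG GAG TAG CCT GCC TTT CCT ATG GAA TTC TAA TGG CTA CAC TCG — ATG at 13, stop TAA at 25 → 15 nt; ATG at 55, stop TAA at 64 → 12 nt.
Frame +2: TAC CTA ATT AGA TGG GGG AGT TTT AAA GCA ATT TGG AGT AGC CTG CCT TTC CTA TGG AAT TCT AAT GGC TAC ACT CGA — no ATG→stop ORF.
Frame +3: ACC TAA TTA GAT GGG GGA GTT TTA AAG CAA TTT GGA GTA GCC TGC CTT TCC TAT GGA ATT CTA ATG GCT ACA CTC — no ATG→stop ORF.
Frame -1: TCG AGT GTA GCC ATT AGA ATT CCA TAG GAA AGG CAG GCT ACT CCA AAT TGC TTT AAA ACT CCC CCA TCT AAT TAG GTA — no ATG→stop ORF.
Frame -2: CGA GTG TAG CCA TTA GAA TTC CAT AGG AAA GGC AGG CTA CTC CAA ATT GCT TTA AAA CTC CCC CAT CTA ATT AGG TAG — no ATG→stop ORF.
Frame -3: GAG TGT AGC CAT TAG AAT TCC ATA GGA AAG GCA GGC TAC TCC AAA TTG CTT TAA AAC TCC CCC ATC TAA TTA GGT — no ATG→stop ORF.
Frame +1 has an ORF of 15 nucleotides (positions 13–27) ≥ 15, so yes.

yes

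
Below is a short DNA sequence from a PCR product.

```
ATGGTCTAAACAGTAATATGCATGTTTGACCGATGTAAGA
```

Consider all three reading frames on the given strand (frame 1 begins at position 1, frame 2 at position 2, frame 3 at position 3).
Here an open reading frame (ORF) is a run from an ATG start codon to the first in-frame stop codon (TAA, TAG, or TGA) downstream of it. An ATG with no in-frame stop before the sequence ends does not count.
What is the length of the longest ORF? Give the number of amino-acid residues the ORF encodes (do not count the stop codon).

Frame 1: ATG GTC TAA ACA GTA ATA TGC ATG TTT GAC CGA TGT AAG — ATG at 1, stop TAA at 7 → 9 nt.
Frame 2: TGG TCT AAA CAG TAA TAT GCA TGT TTG ACC GAT GTA AGA — no ATG→stop ORF.
Frame 3: GGT CTA AAC AGT AAT ATG CAT GTT TGA CCG ATG TAA — ATG at 18, stop TGA at 27 → 12 nt; ATG at 33, stop TAA at 36 → 6 nt.
Longest: frame 3, positions 18–29, 12 nt = 4 codons = 3 aa. → 3 amino acids.

3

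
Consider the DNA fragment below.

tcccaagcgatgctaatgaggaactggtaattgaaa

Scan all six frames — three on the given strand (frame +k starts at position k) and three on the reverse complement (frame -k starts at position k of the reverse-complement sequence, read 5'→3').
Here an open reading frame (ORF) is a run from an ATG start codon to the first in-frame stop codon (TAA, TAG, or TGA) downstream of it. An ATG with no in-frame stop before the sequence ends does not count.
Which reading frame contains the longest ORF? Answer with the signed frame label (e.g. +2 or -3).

Reverse complement (5'→3'): TTTCAATTACCAGTTCCTCATTAGCATCGCTTGGGA
Frame +1: TCC CAA GCG ATG CTA ATG AGG AAC TGG TAA TTG AAA — ATG at 10, stop TAA at 28 → 21 nt; ATG at 16, stop TAA at 28 → 15 nt.
Frame +2: CCC AAG CGA TGC TAA TGA GGA ACT GGT AAT TGA — no ATG→stop ORF.
Frame +3: CCA AGC GAT GCT AAT GAG GAA CTG GTA ATT GAA — no ATG→stop ORF.
Frame -1: TTT CAA TTA CCA GTT CCT CAT TAG CAT CGC TTG GGA — no ATG→stop ORF.
Frame -2: TTC AAT TAC CAG TTC CTC ATT AGC ATC GCT TGG — no ATG→stop ORF.
Frame -3: TCA ATT ACC AGT TCC TCA TTA GCA TCG CTT GGG — no ATG→stop ORF.
Longest ORF is 21 nt in frame +1 (positions 10–30).

+1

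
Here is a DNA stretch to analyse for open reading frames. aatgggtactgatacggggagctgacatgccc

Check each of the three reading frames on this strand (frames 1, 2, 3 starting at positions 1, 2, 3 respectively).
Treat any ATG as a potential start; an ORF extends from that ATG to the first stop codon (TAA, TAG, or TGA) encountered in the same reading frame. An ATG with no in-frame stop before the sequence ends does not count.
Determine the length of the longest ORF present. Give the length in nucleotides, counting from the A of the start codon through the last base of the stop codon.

Frame 1: AAT GGG TAC TGA TAC GGG GAG CTG ACA TGC — no ATG→stop ORF.
Frame 2: ATG GGT ACT GAT ACG GGG AGC TGA CAT GCC — ATG at 2, stop TGA at 23 → 24 nt.
Frame 3: TGG GTA CTG ATA CGG GGA GCT GAC ATG CCC — no ATG→stop ORF.
Longest: frame 2, positions 2–25, 24 nt = 8 codons = 7 aa. → 24 nucleotides.

24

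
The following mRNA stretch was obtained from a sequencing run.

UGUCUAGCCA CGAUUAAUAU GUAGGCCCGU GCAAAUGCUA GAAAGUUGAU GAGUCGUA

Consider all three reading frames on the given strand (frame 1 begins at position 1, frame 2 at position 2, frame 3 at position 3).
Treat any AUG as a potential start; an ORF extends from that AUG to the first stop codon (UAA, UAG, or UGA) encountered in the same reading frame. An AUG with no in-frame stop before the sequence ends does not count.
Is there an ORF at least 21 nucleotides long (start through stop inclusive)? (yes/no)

no

Frame 1: UGU CUA GCC ACG AUU AAU AUG UAG GCC CGU GCA AAU GCU AGA AAG UUG AUG AGU CGU — AUG at 19, stop UAG at 22 → 6 nt.
Frame 2: GUC UAG CCA CGA UUA AUA UGU AGG CCC GUG CAA AUG CUA GAA AGU UGA UGA GUC GUA — AUG at 35, stop UGA at 47 → 15 nt.
Frame 3: UCU AGC CAC GAU UAA UAU GUA GGC CCG UGC AAA UGC UAG AAA GUU GAU GAG UCG — no AUG→stop ORF.
Largest ORF found is 15 nucleotides < 21, so no.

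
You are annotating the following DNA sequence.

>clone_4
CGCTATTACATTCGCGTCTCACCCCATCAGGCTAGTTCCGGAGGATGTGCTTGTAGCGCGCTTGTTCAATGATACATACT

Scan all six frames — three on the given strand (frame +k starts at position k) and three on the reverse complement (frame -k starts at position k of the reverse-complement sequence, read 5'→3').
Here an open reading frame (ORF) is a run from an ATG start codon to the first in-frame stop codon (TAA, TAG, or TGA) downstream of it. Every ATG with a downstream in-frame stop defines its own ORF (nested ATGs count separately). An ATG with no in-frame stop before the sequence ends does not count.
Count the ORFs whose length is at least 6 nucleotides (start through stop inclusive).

Reverse complement (5'→3'): AGTATGTATCATTGAACAAGCGCGCTACAAGCACATCCTCCGGAACTAGCCTGATGGGGTGAGACGCGAATGTAATAGCG
Frame +1: CGC TAT TAC ATT CGC GTC TCA CCC CAT CAG GCT AGT TCC GGA GGA TGT GCT TGT AGC GCG CTT GTT CAA TGA TAC ATA — no ATG→stop ORF.
Frame +2: GCT ATT ACA TTC GCG TCT CAC CCC ATC AGG CTA GTT CCG GAG GAT GTG CTT GTA GCG CGC TTG TTC AAT GAT ACA TAC — no ATG→stop ORF.
Frame +3: CTA TTA CAT TCG CGT CTC ACC CCA TCA GGC TAG TTC CGG AGG ATG TGC TTG TAG CGC GCT TGT TCA ATG ATA CAT ACT — ATG at 45, stop TAG at 54 → 12 nt.
Frame -1: AGT ATG TAT CAT TGA ACA AGC GCG CTA CAA GCA CAT CCT CCG GAA CTA GCC TGA TGG GGT GAG ACG CGA ATG TAA TAG — ATG at 4, stop TGA at 13 → 12 nt; ATG at 70, stop TAA at 73 → 6 nt.
Frame -2: GTA TGT ATC ATT GAA CAA GCG CGC TAC AAG CAC ATC CTC CGG AAC TAG CCT GAT GGG GTG AGA CGC GAA TGT AAT AGC — no ATG→stop ORF.
Frame -3: TAT GTA TCA TTG AAC AAG CGC GCT ACA AGC ACA TCC TCC GGA ACT AGC CTG ATG GGG TGA GAC GCG AAT GTA ATA GCG — ATG at 54, stop TGA at 60 → 9 nt.
ORFs ≥ 6 nucleotides: frame +3 45–56 (12 nucleotides), frame -1 4–15 (12 nucleotides), frame -1 70–75 (6 nucleotides), frame -3 54–62 (9 nucleotides). Count = 4.

4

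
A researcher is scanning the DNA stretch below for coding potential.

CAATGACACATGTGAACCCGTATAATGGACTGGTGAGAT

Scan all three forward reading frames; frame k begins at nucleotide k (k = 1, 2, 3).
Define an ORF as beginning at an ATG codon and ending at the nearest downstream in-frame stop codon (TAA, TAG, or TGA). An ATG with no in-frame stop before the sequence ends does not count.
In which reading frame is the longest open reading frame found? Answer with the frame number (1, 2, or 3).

1

Frame 1: CAA TGA CAC ATG TGA ACC CGT ATA ATG GAC TGG TGA GAT — ATG at 10, stop TGA at 13 → 6 nt; ATG at 25, stop TGA at 34 → 12 nt.
Frame 2: AAT GAC ACA TGT GAA CCC GTA TAA TGG ACT GGT GAG — no ATG→stop ORF.
Frame 3: ATG ACA CAT GTG AAC CCG TAT AAT GGA CTG GTG AGA — no ATG→stop ORF.
Longest ORF is 12 nt in frame 1 (positions 25–36).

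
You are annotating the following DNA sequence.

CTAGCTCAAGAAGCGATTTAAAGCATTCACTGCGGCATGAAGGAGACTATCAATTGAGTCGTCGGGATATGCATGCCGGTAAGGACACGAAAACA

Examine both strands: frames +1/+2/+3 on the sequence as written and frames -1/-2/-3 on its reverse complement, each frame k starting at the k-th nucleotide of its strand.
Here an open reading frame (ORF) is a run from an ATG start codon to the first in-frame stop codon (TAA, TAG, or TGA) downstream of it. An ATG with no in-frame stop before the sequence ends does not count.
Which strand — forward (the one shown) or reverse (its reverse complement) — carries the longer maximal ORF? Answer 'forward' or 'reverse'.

Reverse complement (5'→3'): TGTTTTCGTGTCCTTACCGGCATGCATATCCCGACGACTCAATTGATAGTCTCCTTCATGCCGCAGTGAATGCTTTAAATCGCTTCTTGAGCTAG
Frame +1: CTA GCT CAA GAA GCG ATT TAA AGC ATT CAC TGC GGC ATG AAG GAG ACT ATC AAT TGA GTC GTC GGG ATA TGC ATG CCG GTA AGG ACA CGA AAA — ATG at 37, stop TGA at 55 → 21 nt.
Frame +2: TAG CTC AAG AAG CGA TTT AAA GCA TTC ACT GCG GCA TGA AGG AGA CTA TCA ATT GAG TCG TCG GGA TAT GCA TGC CGG TAA GGA CAC GAA AAC — no ATG→stop ORF.
Frame +3: AGC TCA AGA AGC GAT TTA AAG CAT TCA CTG CGG CAT GAA GGA GAC TAT CAA TTG AGT CGT CGG GAT ATG CAT GCC GGT AAG GAC ACG AAA ACA — no ATG→stop ORF.
Frame -1: TGT TTT CGT GTC CTT ACC GGC ATG CAT ATC CCG ACG ACT CAA TTG ATA GTC TCC TTC ATG CCG CAG TGA ATG CTT TAA ATC GCT TCT TGA GCT — ATG at 22, stop TGA at 67 → 48 nt; ATG at 58, stop TGA at 67 → 12 nt; ATG at 70, stop TAA at 76 → 9 nt.
Frame -2: GTT TTC GTG TCC TTA CCG GCA TGC ATA TCC CGA CGA CTC AAT TGA TAG TCT CCT TCA TGC CGC AGT GAA TGC TTT AAA TCG CTT CTT GAG CTA — no ATG→stop ORF.
Frame -3: TTT TCG TGT CCT TAC CGG CAT GCA TAT CCC GAC GAC TCA ATT GAT AGT CTC CTT CAT GCC GCA GTG AAT GCT TTA AAT CGC TTC TTG AGC TAG — no ATG→stop ORF.
Forward-strand max 21 nt; reverse-strand max 48 nt. The reverse strand has the longer ORF.

reverse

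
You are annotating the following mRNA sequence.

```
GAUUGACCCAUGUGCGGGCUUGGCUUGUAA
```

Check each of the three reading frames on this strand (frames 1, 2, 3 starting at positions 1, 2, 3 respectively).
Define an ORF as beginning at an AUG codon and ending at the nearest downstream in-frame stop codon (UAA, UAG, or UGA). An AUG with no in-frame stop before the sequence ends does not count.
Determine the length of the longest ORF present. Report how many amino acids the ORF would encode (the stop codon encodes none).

Frame 1: GAU UGA CCC AUG UGC GGG CUU GGC UUG UAA — AUG at 10, stop UAA at 28 → 21 nt.
Frame 2: AUU GAC CCA UGU GCG GGC UUG GCU UGU — no AUG→stop ORF.
Frame 3: UUG ACC CAU GUG CGG GCU UGG CUU GUA — no AUG→stop ORF.
Longest: frame 1, positions 10–30, 21 nt = 7 codons = 6 aa. → 6 amino acids.

6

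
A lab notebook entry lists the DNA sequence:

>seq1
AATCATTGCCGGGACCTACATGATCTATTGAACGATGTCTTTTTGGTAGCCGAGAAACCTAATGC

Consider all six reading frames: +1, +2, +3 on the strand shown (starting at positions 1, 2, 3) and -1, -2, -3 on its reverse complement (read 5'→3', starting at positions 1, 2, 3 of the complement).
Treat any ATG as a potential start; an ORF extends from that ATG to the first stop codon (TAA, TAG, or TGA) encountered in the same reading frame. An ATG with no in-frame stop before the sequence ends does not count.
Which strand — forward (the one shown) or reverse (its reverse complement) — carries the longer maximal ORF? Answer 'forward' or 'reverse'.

Reverse complement (5'→3'): GCATTAGGTTTCTCGGCTACCAAAAAGACATCGTTCAATAGATCATGTAGGTCCCGGCAATGATT
Frame +1: AAT CAT TGC CGG GAC CTA CAT GAT CTA TTG AAC GAT GTC TTT TTG GTA GCC GAG AAA CCT AAT — no ATG→stop ORF.
Frame +2: ATC ATT GCC GGG ACC TAC ATG ATC TAT TGA ACG ATG TCT TTT TGG TAG CCG AGA AAC CTA ATG — ATG at 20, stop TGA at 29 → 12 nt; ATG at 35, stop TAG at 47 → 15 nt.
Frame +3: TCA TTG CCG GGA CCT ACA TGA TCT ATT GAA CGA TGT CTT TTT GGT AGC CGA GAA ACC TAA TGC — no ATG→stop ORF.
Frame -1: GCA TTA GGT TTC TCG GCT ACC AAA AAG ACA TCG TTC AAT AGA TCA TGT AGG TCC CGG CAA TGA — no ATG→stop ORF.
Frame -2: CAT TAG GTT TCT CGG CTA CCA AAA AGA CAT CGT TCA ATA GAT CAT GTA GGT CCC GGC AAT GAT — no ATG→stop ORF.
Frame -3: ATT AGG TTT CTC GGC TAC CAA AAA GAC ATC GTT CAA TAG ATC ATG TAG GTC CCG GCA ATG ATT — ATG at 45, stop TAG at 48 → 6 nt.
Forward-strand max 15 nt; reverse-strand max 6 nt. The forward strand has the longer ORF.

forward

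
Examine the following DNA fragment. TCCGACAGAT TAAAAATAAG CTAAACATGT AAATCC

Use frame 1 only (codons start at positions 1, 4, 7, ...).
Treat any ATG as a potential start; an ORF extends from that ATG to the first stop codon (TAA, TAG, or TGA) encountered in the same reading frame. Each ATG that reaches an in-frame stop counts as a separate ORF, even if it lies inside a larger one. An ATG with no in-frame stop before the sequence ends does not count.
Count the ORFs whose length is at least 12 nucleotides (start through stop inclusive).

0

Frame 1: TCC GAC AGA TTA AAA ATA AGC TAA ACA TGT AAA TCC — no ATG→stop ORF.
No ORF reaches 12 nucleotides. Count = 0.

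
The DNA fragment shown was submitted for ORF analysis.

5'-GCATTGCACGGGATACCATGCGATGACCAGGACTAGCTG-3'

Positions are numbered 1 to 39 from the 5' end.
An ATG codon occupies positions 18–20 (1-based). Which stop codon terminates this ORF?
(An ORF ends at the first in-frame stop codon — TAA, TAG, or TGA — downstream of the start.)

TGA

Codons from position 18: ATG (18–20), CGA (21–23), TGA (24–26).
The first in-frame stop codon is TGA.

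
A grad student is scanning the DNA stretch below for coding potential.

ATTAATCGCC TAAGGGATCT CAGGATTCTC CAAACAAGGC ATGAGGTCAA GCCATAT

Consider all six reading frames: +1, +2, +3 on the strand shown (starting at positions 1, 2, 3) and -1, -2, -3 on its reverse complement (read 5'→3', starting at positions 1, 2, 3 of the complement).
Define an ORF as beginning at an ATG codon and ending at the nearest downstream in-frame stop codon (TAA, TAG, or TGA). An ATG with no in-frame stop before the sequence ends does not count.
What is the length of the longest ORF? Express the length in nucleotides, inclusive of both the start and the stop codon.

Reverse complement (5'→3'): ATATGGCTTGACCTCATGCCTTGTTTGGAGAATCCTGAGATCCCTTAGGCGATTAAT
Frame +1: ATT AAT CGC CTA AGG GAT CTC AGG ATT CTC CAA ACA AGG CAT GAG GTC AAG CCA TAT — no ATG→stop ORF.
Frame +2: TTA ATC GCC TAA GGG ATC TCA GGA TTC TCC AAA CAA GGC ATG AGG TCA AGC CAT — no ATG→stop ORF.
Frame +3: TAA TCG CCT AAG GGA TCT CAG GAT TCT CCA AAC AAG GCA TGA GGT CAA GCC ATA — no ATG→stop ORF.
Frame -1: ATA TGG CTT GAC CTC ATG CCT TGT TTG GAG AAT CCT GAG ATC CCT TAG GCG ATT AAT — ATG at 16, stop TAG at 46 → 33 nt.
Frame -2: TAT GGC TTG ACC TCA TGC CTT GTT TGG AGA ATC CTG AGA TCC CTT AGG CGA TTA — no ATG→stop ORF.
Frame -3: ATG GCT TGA CCT CAT GCC TTG TTT GGA GAA TCC TGA GAT CCC TTA GGC GAT TAA — ATG at 3, stop TGA at 9 → 9 nt.
Longest: frame -1, positions 16–48, 33 nt = 11 codons = 10 aa. → 33 nucleotides.

33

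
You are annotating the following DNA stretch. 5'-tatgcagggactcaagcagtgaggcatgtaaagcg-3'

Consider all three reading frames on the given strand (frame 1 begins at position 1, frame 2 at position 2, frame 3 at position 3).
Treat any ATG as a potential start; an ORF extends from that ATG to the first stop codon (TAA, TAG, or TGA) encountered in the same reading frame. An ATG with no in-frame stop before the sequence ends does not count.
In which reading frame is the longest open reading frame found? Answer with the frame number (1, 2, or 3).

2

Frame 1: TAT GCA GGG ACT CAA GCA GTG AGG CAT GTA AAG — no ATG→stop ORF.
Frame 2: ATG CAG GGA CTC AAG CAG TGA GGC ATG TAA AGC — ATG at 2, stop TGA at 20 → 21 nt; ATG at 26, stop TAA at 29 → 6 nt.
Frame 3: TGC AGG GAC TCA AGC AGT GAG GCA TGT AAA GCG — no ATG→stop ORF.
Longest ORF is 21 nt in frame 2 (positions 2–22).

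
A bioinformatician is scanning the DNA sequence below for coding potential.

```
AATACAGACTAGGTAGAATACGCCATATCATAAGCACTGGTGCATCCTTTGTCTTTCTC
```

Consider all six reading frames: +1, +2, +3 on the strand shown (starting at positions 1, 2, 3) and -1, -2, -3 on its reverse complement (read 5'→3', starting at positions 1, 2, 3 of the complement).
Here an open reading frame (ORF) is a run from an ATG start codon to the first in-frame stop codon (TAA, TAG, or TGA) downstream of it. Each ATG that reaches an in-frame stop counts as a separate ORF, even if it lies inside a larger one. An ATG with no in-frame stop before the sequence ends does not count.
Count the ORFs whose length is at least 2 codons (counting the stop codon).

Reverse complement (5'→3'): GAGAAAGACAAAGGATGCACCAGTGCTTATGATATGGCGTATTCTACCTAGTCTGTATT
Frame +1: AAT ACA GAC TAG GTA GAA TAC GCC ATA TCA TAA GCA CTG GTG CAT CCT TTG TCT TTC — no ATG→stop ORF.
Frame +2: ATA CAG ACT AGG TAG AAT ACG CCA TAT CAT AAG CAC TGG TGC ATC CTT TGT CTT TCT — no ATG→stop ORF.
Frame +3: TAC AGA CTA GGT AGA ATA CGC CAT ATC ATA AGC ACT GGT GCA TCC TTT GTC TTT CTC — no ATG→stop ORF.
Frame -1: GAG AAA GAC AAA GGA TGC ACC AGT GCT TAT GAT ATG GCG TAT TCT ACC TAG TCT GTA — ATG at 34, stop TAG at 49 → 18 nt.
Frame -2: AGA AAG ACA AAG GAT GCA CCA GTG CTT ATG ATA TGG CGT ATT CTA CCT AGT CTG TAT — no ATG→stop ORF.
Frame -3: GAA AGA CAA AGG ATG CAC CAG TGC TTA TGA TAT GGC GTA TTC TAC CTA GTC TGT ATT — ATG at 15, stop TGA at 30 → 18 nt.
ORFs ≥ 2 codons: frame -1 34–51 (6 codons), frame -3 15–32 (6 codons). Count = 2.

2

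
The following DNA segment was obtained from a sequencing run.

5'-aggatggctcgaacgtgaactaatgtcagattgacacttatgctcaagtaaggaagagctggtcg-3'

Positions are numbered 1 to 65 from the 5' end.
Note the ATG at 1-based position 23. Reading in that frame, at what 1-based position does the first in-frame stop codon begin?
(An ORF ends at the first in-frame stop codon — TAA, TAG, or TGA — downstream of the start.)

Codons from position 23: ATG (23–25), TCA (26–28), GAT (29–31), TGA (32–34).
TGA is a stop codon; it begins at position 32.

32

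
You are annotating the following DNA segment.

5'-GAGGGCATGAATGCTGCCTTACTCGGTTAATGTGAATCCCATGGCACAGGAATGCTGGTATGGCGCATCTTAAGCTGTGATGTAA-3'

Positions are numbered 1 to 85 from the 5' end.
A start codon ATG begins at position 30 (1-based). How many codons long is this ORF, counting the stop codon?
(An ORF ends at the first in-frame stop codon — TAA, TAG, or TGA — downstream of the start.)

Codons from position 30: ATG (30–32), TGA (33–35).
TGA is the first in-frame stop; that's 2 codons including the stop.

2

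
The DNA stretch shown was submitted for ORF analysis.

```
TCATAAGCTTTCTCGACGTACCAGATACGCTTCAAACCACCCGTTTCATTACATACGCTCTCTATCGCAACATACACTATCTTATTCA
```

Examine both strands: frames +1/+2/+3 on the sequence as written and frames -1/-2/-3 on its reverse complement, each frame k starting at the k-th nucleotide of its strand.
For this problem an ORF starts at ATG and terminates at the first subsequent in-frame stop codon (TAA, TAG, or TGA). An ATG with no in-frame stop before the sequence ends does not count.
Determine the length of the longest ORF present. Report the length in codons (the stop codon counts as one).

Reverse complement (5'→3'): TGAATAAGATAGTGTATGTTGCGATAGAGAGCGTATGTAATGAAACGGGTGGTTTGAAGCGTATCTGGTACGTCGAGAAAGCTTATGA
Frame +1: TCA TAA GCT TTC TCG ACG TAC CAG ATA CGC TTC AAA CCA CCC GTT TCA TTA CAT ACG CTC TCT ATC GCA ACA TAC ACT ATC TTA TTC — no ATG→stop ORF.
Frame +2: CAT AAG CTT TCT CGA CGT ACC AGA TAC GCT TCA AAC CAC CCG TTT CAT TAC ATA CGC TCT CTA TCG CAA CAT ACA CTA TCT TAT TCA — no ATG→stop ORF.
Frame +3: ATA AGC TTT CTC GAC GTA CCA GAT ACG CTT CAA ACC ACC CGT TTC ATT ACA TAC GCT CTC TAT CGC AAC ATA CAC TAT CTT ATT — no ATG→stop ORF.
Frame -1: TGA ATA AGA TAG TGT ATG TTG CGA TAG AGA GCG TAT GTA ATG AAA CGG GTG GTT TGA AGC GTA TCT GGT ACG TCG AGA AAG CTT ATG — ATG at 16, stop TAG at 25 → 12 nt; ATG at 40, stop TGA at 55 → 18 nt.
Frame -2: GAA TAA GAT AGT GTA TGT TGC GAT AGA GAG CGT ATG TAA TGA AAC GGG TGG TTT GAA GCG TAT CTG GTA CGT CGA GAA AGC TTA TGA — ATG at 35, stop TAA at 38 → 6 nt.
Frame -3: AAT AAG ATA GTG TAT GTT GCG ATA GAG AGC GTA TGT AAT GAA ACG GGT GGT TTG AAG CGT ATC TGG TAC GTC GAG AAA GCT TAT — no ATG→stop ORF.
Longest: frame -1, positions 40–57, 18 nt = 6 codons = 5 aa. → 6 codons.

6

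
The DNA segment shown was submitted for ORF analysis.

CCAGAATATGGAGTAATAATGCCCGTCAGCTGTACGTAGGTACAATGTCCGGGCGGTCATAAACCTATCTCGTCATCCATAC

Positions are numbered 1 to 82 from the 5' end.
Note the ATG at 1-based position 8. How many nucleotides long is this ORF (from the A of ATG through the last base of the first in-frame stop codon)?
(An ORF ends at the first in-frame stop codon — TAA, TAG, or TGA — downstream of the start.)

9

Codons from position 8: ATG (8–10), GAG (11–13), TAA (14–16).
TAA is the first in-frame stop; ORF spans 8–16, 9 nucleotides.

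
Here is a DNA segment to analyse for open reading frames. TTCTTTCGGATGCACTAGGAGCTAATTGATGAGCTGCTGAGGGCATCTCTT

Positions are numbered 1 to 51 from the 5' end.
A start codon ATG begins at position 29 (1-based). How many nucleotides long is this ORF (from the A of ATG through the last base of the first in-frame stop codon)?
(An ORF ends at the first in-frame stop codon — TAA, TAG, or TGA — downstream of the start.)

12

Codons from position 29: ATG (29–31), AGC (32–34), TGC (35–37), TGA (38–40).
TGA is the first in-frame stop; ORF spans 29–40, 12 nucleotides.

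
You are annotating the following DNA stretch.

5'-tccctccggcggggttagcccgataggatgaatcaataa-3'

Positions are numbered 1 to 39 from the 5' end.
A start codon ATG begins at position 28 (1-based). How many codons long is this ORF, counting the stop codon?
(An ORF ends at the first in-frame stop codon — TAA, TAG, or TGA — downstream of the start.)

4

Codons from position 28: ATG (28–30), AAT (31–33), CAA (34–36), TAA (37–39).
TAA is the first in-frame stop; that's 4 codons including the stop.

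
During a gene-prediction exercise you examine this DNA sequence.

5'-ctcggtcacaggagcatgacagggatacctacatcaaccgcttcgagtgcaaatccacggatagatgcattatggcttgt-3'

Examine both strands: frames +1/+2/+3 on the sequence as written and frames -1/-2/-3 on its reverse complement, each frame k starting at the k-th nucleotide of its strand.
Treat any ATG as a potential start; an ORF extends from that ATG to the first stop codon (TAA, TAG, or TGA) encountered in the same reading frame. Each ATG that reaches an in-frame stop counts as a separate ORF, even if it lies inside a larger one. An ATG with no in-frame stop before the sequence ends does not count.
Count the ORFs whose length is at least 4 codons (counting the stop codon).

2

Reverse complement (5'→3'): ACAAGCCATAATGCATCTATCCGTGGATTTGCACTCGAAGCGGTTGATGTAGGTATCCCTGTCATGCTCCTGTGACCGAG
Frame +1: CTC GGT CAC AGG AGC ATG ACA GGG ATA CCT ACA TCA ACC GCT TCG AGT GCA AAT CCA CGG ATA GAT GCA TTA TGG CTT — no ATG→stop ORF.
Frame +2: TCG GTC ACA GGA GCA TGA CAG GGA TAC CTA CAT CAA CCG CTT CGA GTG CAA ATC CAC GGA TAG ATG CAT TAT GGC TTG — no ATG→stop ORF.
Frame +3: CGG TCA CAG GAG CAT GAC AGG GAT ACC TAC ATC AAC CGC TTC GAG TGC AAA TCC ACG GAT AGA TGC ATT ATG GCT TGT — no ATG→stop ORF.
Frame -1: ACA AGC CAT AAT GCA TCT ATC CGT GGA TTT GCA CTC GAA GCG GTT GAT GTA GGT ATC CCT GTC ATG CTC CTG TGA CCG — ATG at 64, stop TGA at 73 → 12 nt.
Frame -2: CAA GCC ATA ATG CAT CTA TCC GTG GAT TTG CAC TCG AAG CGG TTG ATG TAG GTA TCC CTG TCA TGC TCC TGT GAC CGA — ATG at 11, stop TAG at 50 → 42 nt; ATG at 47, stop TAG at 50 → 6 nt.
Frame -3: AAG CCA TAA TGC ATC TAT CCG TGG ATT TGC ACT CGA AGC GGT TGA TGT AGG TAT CCC TGT CAT GCT CCT GTG ACC GAG — no ATG→stop ORF.
ORFs ≥ 4 codons: frame -1 64–75 (4 codons), frame -2 11–52 (14 codons). Count = 2.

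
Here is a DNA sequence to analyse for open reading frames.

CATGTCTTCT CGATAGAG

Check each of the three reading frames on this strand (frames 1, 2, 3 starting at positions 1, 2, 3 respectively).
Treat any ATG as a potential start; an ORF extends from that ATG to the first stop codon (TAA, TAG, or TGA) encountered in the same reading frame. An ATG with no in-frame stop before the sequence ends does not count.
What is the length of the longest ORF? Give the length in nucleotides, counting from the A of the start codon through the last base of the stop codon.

Frame 1: CAT GTC TTC TCG ATA GAG — no ATG→stop ORF.
Frame 2: ATG TCT TCT CGA TAG — ATG at 2, stop TAG at 14 → 15 nt.
Frame 3: TGT CTT CTC GAT AGA — no ATG→stop ORF.
Longest: frame 2, positions 2–16, 15 nt = 5 codons = 4 aa. → 15 nucleotides.

15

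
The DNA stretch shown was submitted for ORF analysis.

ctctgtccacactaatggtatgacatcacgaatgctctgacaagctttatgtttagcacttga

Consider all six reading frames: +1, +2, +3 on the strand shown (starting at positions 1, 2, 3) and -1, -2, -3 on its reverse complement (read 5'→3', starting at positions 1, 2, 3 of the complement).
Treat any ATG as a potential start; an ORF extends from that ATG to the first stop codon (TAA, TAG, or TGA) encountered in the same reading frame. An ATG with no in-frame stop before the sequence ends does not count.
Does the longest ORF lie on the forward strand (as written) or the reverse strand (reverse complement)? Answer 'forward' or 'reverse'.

forward

Reverse complement (5'→3'): TCAAGTGCTAAACATAAAGCTTGTCAGAGCATTCGTGATGTCATACCATTAGTGTGGACAGAG
Frame +1: CTC TGT CCA CAC TAA TGG TAT GAC ATC ACG AAT GCT CTG ACA AGC TTT ATG TTT AGC ACT TGA — ATG at 49, stop TGA at 61 → 15 nt.
Frame +2: TCT GTC CAC ACT AAT GGT ATG ACA TCA CGA ATG CTC TGA CAA GCT TTA TGT TTA GCA CTT — ATG at 20, stop TGA at 38 → 21 nt; ATG at 32, stop TGA at 38 → 9 nt.
Frame +3: CTG TCC ACA CTA ATG GTA TGA CAT CAC GAA TGC TCT GAC AAG CTT TAT GTT TAG CAC TTG — ATG at 15, stop TGA at 21 → 9 nt.
Frame -1: TCA AGT GCT AAA CAT AAA GCT TGT CAG AGC ATT CGT GAT GTC ATA CCA TTA GTG TGG ACA GAG — no ATG→stop ORF.
Frame -2: CAA GTG CTA AAC ATA AAG CTT GTC AGA GCA TTC GTG ATG TCA TAC CAT TAG TGT GGA CAG — ATG at 38, stop TAG at 50 → 15 nt.
Frame -3: AAG TGC TAA ACA TAA AGC TTG TCA GAG CAT TCG TGA TGT CAT ACC ATT AGT GTG GAC AGA — no ATG→stop ORF.
Forward-strand max 21 nt; reverse-strand max 15 nt. The forward strand has the longer ORF.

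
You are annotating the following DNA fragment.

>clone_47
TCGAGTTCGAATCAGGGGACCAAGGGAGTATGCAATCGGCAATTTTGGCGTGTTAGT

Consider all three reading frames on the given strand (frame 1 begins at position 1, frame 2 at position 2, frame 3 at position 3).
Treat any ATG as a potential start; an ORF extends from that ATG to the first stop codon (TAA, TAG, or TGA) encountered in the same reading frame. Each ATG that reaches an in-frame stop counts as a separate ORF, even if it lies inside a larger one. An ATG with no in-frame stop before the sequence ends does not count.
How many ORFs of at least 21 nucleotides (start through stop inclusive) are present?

1

Frame 1: TCG AGT TCG AAT CAG GGG ACC AAG GGA GTA TGC AAT CGG CAA TTT TGG CGT GTT AGT — no ATG→stop ORF.
Frame 2: CGA GTT CGA ATC AGG GGA CCA AGG GAG TAT GCA ATC GGC AAT TTT GGC GTG TTA — no ATG→stop ORF.
Frame 3: GAG TTC GAA TCA GGG GAC CAA GGG AGT ATG CAA TCG GCA ATT TTG GCG TGT TAG — ATG at 30, stop TAG at 54 → 27 nt.
ORFs ≥ 21 nucleotides: frame 3 30–56 (27 nucleotides). Count = 1.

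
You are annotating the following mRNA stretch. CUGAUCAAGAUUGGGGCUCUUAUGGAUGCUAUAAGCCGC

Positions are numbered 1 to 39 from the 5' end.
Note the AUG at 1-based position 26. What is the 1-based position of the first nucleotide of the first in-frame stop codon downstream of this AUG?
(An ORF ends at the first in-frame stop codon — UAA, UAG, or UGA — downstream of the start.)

32

Codons from position 26: AUG (26–28), CUA (29–31), UAA (32–34).
UAA is a stop codon; it begins at position 32.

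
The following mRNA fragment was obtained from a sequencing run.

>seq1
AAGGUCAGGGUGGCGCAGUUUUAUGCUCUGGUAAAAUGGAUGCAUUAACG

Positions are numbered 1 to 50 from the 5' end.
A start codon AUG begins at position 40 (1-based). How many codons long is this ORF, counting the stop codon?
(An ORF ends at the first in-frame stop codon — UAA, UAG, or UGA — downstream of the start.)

Codons from position 40: AUG (40–42), CAU (43–45), UAA (46–48).
UAA is the first in-frame stop; that's 3 codons including the stop.

3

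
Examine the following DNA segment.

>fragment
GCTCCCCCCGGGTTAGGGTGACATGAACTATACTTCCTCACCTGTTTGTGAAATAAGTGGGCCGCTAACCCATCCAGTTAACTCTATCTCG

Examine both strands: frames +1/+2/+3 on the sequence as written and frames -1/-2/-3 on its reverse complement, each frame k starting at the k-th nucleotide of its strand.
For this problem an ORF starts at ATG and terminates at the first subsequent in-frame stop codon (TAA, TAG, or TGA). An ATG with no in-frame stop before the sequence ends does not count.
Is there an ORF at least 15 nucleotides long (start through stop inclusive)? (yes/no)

no

Reverse complement (5'→3'): CGAGATAGAGTTAACTGGATGGGTTAGCGGCCCACTTATTTCACAAACAGGTGAGGAAGTATAGTTCATGTCACCCTAACCCGGGGGGAGC
Frame +1: GCT CCC CCC GGG TTA GGG TGA CAT GAA CTA TAC TTC CTC ACC TGT TTG TGA AAT AAG TGG GCC GCT AAC CCA TCC AGT TAA CTC TAT CTC — no ATG→stop ORF.
Frame +2: CTC CCC CCG GGT TAG GGT GAC ATG AAC TAT ACT TCC TCA CCT GTT TGT GAA ATA AGT GGG CCG CTA ACC CAT CCA GTT AAC TCT ATC TCG — no ATG→stop ORF.
Frame +3: TCC CCC CGG GTT AGG GTG ACA TGA ACT ATA CTT CCT CAC CTG TTT GTG AAA TAA GTG GGC CGC TAA CCC ATC CAG TTA ACT CTA TCT — no ATG→stop ORF.
Frame -1: CGA GAT AGA GTT AAC TGG ATG GGT TAG CGG CCC ACT TAT TTC ACA AAC AGG TGA GGA AGT ATA GTT CAT GTC ACC CTA ACC CGG GGG GAG — ATG at 19, stop TAG at 25 → 9 nt.
Frame -2: GAG ATA GAG TTA ACT GGA TGG GTT AGC GGC CCA CTT ATT TCA CAA ACA GGT GAG GAA GTA TAG TTC ATG TCA CCC TAA CCC GGG GGG AGC — ATG at 68, stop TAA at 77 → 12 nt.
Frame -3: AGA TAG AGT TAA CTG GAT GGG TTA GCG GCC CAC TTA TTT CAC AAA CAG GTG AGG AAG TAT AGT TCA TGT CAC CCT AAC CCG GGG GGA — no ATG→stop ORF.
Largest ORF found is 12 nucleotides < 15, so no.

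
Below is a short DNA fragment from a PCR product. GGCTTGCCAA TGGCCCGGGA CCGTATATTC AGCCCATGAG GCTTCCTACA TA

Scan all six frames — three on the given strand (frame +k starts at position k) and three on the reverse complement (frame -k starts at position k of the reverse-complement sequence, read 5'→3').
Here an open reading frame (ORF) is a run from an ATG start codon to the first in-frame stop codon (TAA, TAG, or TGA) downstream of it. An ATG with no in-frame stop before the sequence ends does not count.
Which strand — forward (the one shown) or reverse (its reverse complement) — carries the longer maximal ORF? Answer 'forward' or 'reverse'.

forward

Reverse complement (5'→3'): TATGTAGGAAGCCTCATGGGCTGAATATACGGTCCCGGGCCATTGGCAAGCC
Frame +1: GGC TTG CCA ATG GCC CGG GAC CGT ATA TTC AGC CCA TGA GGC TTC CTA CAT — ATG at 10, stop TGA at 37 → 30 nt.
Frame +2: GCT TGC CAA TGG CCC GGG ACC GTA TAT TCA GCC CAT GAG GCT TCC TAC ATA — no ATG→stop ORF.
Frame +3: CTT GCC AAT GGC CCG GGA CCG TAT ATT CAG CCC ATG AGG CTT CCT ACA — no ATG→stop ORF.
Frame -1: TAT GTA GGA AGC CTC ATG GGC TGA ATA TAC GGT CCC GGG CCA TTG GCA AGC — ATG at 16, stop TGA at 22 → 9 nt.
Frame -2: ATG TAG GAA GCC TCA TGG GCT GAA TAT ACG GTC CCG GGC CAT TGG CAA GCC — ATG at 2, stop TAG at 5 → 6 nt.
Frame -3: TGT AGG AAG CCT CAT GGG CTG AAT ATA CGG TCC CGG GCC ATT GGC AAG — no ATG→stop ORF.
Forward-strand max 30 nt; reverse-strand max 9 nt. The forward strand has the longer ORF.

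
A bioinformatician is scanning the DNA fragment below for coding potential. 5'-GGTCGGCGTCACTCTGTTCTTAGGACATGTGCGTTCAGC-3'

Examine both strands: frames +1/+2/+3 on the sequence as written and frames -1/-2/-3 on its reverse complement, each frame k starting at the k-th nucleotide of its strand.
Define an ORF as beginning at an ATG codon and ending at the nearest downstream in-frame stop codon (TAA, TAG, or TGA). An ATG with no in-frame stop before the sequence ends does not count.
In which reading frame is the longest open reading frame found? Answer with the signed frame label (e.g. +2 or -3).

Reverse complement (5'→3'): GCTGAACGCACATGTCCTAAGAACAGAGTGACGCCGACC
Frame +1: GGT CGG CGT CAC TCT GTT CTT AGG ACA TGT GCG TTC AGC — no ATG→stop ORF.
Frame +2: GTC GGC GTC ACT CTG TTC TTA GGA CAT GTG CGT TCA — no ATG→stop ORF.
Frame +3: TCG GCG TCA CTC TGT TCT TAG GAC ATG TGC GTT CAG — no ATG→stop ORF.
Frame -1: GCT GAA CGC ACA TGT CCT AAG AAC AGA GTG ACG CCG ACC — no ATG→stop ORF.
Frame -2: CTG AAC GCA CAT GTC CTA AGA ACA GAG TGA CGC CGA — no ATG→stop ORF.
Frame -3: TGA ACG CAC ATG TCC TAA GAA CAG AGT GAC GCC GAC — ATG at 12, stop TAA at 18 → 9 nt.
Longest ORF is 9 nt in frame -3 (positions 12–20).

-3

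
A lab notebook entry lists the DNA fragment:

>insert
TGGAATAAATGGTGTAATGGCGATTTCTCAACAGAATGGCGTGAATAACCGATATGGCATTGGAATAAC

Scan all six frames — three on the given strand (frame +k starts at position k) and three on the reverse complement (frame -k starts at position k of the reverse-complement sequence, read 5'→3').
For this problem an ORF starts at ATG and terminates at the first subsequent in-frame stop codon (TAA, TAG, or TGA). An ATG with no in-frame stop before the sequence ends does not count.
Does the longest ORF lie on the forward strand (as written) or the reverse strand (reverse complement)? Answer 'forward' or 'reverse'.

Reverse complement (5'→3'): GTTATTCCAATGCCATATCGGTTATTCACGCCATTCTGTTGAGAAATCGCCATTACACCATTTATTCCA
Frame +1: TGG AAT AAA TGG TGT AAT GGC GAT TTC TCA ACA GAA TGG CGT GAA TAA CCG ATA TGG CAT TGG AAT AAC — no ATG→stop ORF.
Frame +2: GGA ATA AAT GGT GTA ATG GCG ATT TCT CAA CAG AAT GGC GTG AAT AAC CGA TAT GGC ATT GGA ATA — no ATG→stop ORF.
Frame +3: GAA TAA ATG GTG TAA TGG CGA TTT CTC AAC AGA ATG GCG TGA ATA ACC GAT ATG GCA TTG GAA TAA — ATG at 9, stop TAA at 15 → 9 nt; ATG at 36, stop TGA at 42 → 9 nt; ATG at 54, stop TAA at 66 → 15 nt.
Frame -1: GTT ATT CCA ATG CCA TAT CGG TTA TTC ACG CCA TTC TGT TGA GAA ATC GCC ATT ACA CCA TTT ATT CCA — ATG at 10, stop TGA at 40 → 33 nt.
Frame -2: TTA TTC CAA TGC CAT ATC GGT TAT TCA CGC CAT TCT GTT GAG AAA TCG CCA TTA CAC CAT TTA TTC — no ATG→stop ORF.
Frame -3: TAT TCC AAT GCC ATA TCG GTT ATT CAC GCC ATT CTG TTG AGA AAT CGC CAT TAC ACC ATT TAT TCC — no ATG→stop ORF.
Forward-strand max 15 nt; reverse-strand max 33 nt. The reverse strand has the longer ORF.

reverse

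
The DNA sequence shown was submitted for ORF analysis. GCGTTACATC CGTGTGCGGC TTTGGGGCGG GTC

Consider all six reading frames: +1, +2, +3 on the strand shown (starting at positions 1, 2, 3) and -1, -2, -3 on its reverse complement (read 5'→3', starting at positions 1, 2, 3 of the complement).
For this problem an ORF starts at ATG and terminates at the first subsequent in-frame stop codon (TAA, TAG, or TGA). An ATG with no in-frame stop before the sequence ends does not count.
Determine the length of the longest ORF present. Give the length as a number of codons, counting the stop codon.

Reverse complement (5'→3'): GACCCGCCCCAAAGCCGCACACGGATGTAACGC
Frame +1: GCG TTA CAT CCG TGT GCG GCT TTG GGG CGG GTC — no ATG→stop ORF.
Frame +2: CGT TAC ATC CGT GTG CGG CTT TGG GGC GGG — no ATG→stop ORF.
Frame +3: GTT ACA TCC GTG TGC GGC TTT GGG GCG GGT — no ATG→stop ORF.
Frame -1: GAC CCG CCC CAA AGC CGC ACA CGG ATG TAA CGC — ATG at 25, stop TAA at 28 → 6 nt.
Frame -2: ACC CGC CCC AAA GCC GCA CAC GGA TGT AAC — no ATG→stop ORF.
Frame -3: CCC GCC CCA AAG CCG CAC ACG GAT GTA ACG — no ATG→stop ORF.
Longest: frame -1, positions 25–30, 6 nt = 2 codons = 1 aa. → 2 codons.

2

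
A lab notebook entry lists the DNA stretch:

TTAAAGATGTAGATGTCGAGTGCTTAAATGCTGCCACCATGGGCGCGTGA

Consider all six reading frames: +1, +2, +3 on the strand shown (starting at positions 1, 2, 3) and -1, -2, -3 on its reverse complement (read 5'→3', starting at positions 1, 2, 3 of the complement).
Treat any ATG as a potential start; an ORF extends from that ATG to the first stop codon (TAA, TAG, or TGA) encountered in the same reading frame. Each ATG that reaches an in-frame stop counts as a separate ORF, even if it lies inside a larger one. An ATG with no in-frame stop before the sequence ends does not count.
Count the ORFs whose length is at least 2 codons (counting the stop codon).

Reverse complement (5'→3'): TCACGCGCCCATGGTGGCAGCATTTAAGCACTCGACATCTACATCTTTAA
Frame +1: TTA AAG ATG TAG ATG TCG AGT GCT TAA ATG CTG CCA CCA TGG GCG CGT — ATG at 7, stop TAG at 10 → 6 nt; ATG at 13, stop TAA at 25 → 15 nt.
Frame +2: TAA AGA TGT AGA TGT CGA GTG CTT AAA TGC TGC CAC CAT GGG CGC GTG — no ATG→stop ORF.
Frame +3: AAA GAT GTA GAT GTC GAG TGC TTA AAT GCT GCC ACC ATG GGC GCG TGA — ATG at 39, stop TGA at 48 → 12 nt.
Frame -1: TCA CGC GCC CAT GGT GGC AGC ATT TAA GCA CTC GAC ATC TAC ATC TTT — no ATG→stop ORF.
Frame -2: CAC GCG CCC ATG GTG GCA GCA TTT AAG CAC TCG ACA TCT ACA TCT TTA — no ATG→stop ORF.
Frame -3: ACG CGC CCA TGG TGG CAG CAT TTA AGC ACT CGA CAT CTA CAT CTT TAA — no ATG→stop ORF.
ORFs ≥ 2 codons: frame +1 7–12 (2 codons), frame +1 13–27 (5 codons), frame +3 39–50 (4 codons). Count = 3.

3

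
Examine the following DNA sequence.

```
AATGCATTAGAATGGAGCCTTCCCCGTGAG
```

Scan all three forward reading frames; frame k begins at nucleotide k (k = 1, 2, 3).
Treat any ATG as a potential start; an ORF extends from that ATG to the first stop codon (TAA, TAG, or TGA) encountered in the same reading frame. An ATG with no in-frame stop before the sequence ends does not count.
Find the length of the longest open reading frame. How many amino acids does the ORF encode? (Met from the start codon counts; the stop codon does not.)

Frame 1: AAT GCA TTA GAA TGG AGC CTT CCC CGT GAG — no ATG→stop ORF.
Frame 2: ATG CAT TAG AAT GGA GCC TTC CCC GTG — ATG at 2, stop TAG at 8 → 9 nt.
Frame 3: TGC ATT AGA ATG GAG CCT TCC CCG TGA — ATG at 12, stop TGA at 27 → 18 nt.
Longest: frame 3, positions 12–29, 18 nt = 6 codons = 5 aa. → 5 amino acids.

5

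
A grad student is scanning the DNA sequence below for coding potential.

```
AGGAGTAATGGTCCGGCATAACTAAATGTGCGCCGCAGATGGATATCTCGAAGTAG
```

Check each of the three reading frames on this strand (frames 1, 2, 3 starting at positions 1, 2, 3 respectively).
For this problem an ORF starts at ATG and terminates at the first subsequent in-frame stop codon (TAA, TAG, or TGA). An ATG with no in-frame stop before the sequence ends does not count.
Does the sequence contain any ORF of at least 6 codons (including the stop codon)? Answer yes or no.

yes

Frame 1: AGG AGT AAT GGT CCG GCA TAA CTA AAT GTG CGC CGC AGA TGG ATA TCT CGA AGT — no ATG→stop ORF.
Frame 2: GGA GTA ATG GTC CGG CAT AAC TAA ATG TGC GCC GCA GAT GGA TAT CTC GAA GTA — ATG at 8, stop TAA at 23 → 18 nt.
Frame 3: GAG TAA TGG TCC GGC ATA ACT AAA TGT GCG CCG CAG ATG GAT ATC TCG AAG TAG — ATG at 39, stop TAG at 54 → 18 nt.
Frame 2 has an ORF of 6 codons (positions 8–25) ≥ 6, so yes.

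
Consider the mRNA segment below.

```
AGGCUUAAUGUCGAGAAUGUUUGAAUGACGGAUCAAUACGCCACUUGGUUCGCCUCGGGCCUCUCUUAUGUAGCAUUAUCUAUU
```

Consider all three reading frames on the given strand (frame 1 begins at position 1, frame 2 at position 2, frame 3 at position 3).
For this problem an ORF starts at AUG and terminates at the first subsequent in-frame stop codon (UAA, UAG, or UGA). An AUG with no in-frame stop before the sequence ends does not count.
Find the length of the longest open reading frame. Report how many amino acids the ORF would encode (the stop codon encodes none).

Frame 1: AGG CUU AAU GUC GAG AAU GUU UGA AUG ACG GAU CAA UAC GCC ACU UGG UUC GCC UCG GGC CUC UCU UAU GUA GCA UUA UCU AUU — no AUG→stop ORF.
Frame 2: GGC UUA AUG UCG AGA AUG UUU GAA UGA CGG AUC AAU ACG CCA CUU GGU UCG CCU CGG GCC UCU CUU AUG UAG CAU UAU CUA — AUG at 8, stop UGA at 26 → 21 nt; AUG at 17, stop UGA at 26 → 12 nt; AUG at 68, stop UAG at 71 → 6 nt.
Frame 3: GCU UAA UGU CGA GAA UGU UUG AAU GAC GGA UCA AUA CGC CAC UUG GUU CGC CUC GGG CCU CUC UUA UGU AGC AUU AUC UAU — no AUG→stop ORF.
Longest: frame 2, positions 8–28, 21 nt = 7 codons = 6 aa. → 6 amino acids.

6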